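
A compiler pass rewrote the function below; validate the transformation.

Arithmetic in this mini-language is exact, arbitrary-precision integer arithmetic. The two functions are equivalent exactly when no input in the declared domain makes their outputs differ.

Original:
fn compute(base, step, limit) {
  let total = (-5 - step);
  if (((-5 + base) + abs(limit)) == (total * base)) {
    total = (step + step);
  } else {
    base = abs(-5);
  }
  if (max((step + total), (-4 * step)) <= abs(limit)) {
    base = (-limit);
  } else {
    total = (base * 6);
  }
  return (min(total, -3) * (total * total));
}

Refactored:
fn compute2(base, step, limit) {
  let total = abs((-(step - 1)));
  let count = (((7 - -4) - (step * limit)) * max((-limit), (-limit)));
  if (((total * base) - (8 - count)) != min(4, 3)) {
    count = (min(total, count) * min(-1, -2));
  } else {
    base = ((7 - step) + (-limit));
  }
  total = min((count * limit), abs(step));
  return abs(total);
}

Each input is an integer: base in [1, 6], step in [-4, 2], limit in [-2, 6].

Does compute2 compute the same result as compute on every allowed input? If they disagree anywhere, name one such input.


The rewrite breaks on base=1, step=-4, limit=-2, where the results are -2700 and 12.
compute: total = -1; (((-5 + base) + abs(limit)) == (total * base)) -> false; base = 5; (max((step + total), (-4 * step)) <= abs(limit)) -> false; total = 30; return -2700
compute2: total = 5; count = 6; (((total * base) - (8 - count)) != min(4, 3)) -> false; base = 13; total = -12; return 12
verdict: not equivalent; witness: base=1, step=-4, limit=-2


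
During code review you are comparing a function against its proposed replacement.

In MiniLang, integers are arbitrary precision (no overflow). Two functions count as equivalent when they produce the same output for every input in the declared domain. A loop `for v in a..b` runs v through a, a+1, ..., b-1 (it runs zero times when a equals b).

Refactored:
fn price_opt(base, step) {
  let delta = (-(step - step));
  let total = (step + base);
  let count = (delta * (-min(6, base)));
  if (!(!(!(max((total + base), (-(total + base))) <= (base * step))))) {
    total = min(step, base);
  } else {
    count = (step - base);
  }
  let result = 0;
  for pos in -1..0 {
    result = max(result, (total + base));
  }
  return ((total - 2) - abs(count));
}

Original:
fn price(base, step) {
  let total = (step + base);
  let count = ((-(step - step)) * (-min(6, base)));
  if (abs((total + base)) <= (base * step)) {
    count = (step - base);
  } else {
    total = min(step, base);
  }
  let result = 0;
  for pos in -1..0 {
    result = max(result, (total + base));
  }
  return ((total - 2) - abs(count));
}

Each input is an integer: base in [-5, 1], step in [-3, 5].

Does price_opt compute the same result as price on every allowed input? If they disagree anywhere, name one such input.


Equivalent — the differences include boolean connective usage differs; and local variable names differ; and statement counts differ; and min/max/abs usage differs; and arithmetic usage differs, yet no declared input distinguishes the two.
As a probe, take base=-2, step=1: price runs total = -1; count = 0; (abs((total + base)) <= (base * step)) -> false; total = -2; result = 0; [pos=-1]; result = 0; return -4; price_opt runs delta = 0; total = -1; count = 0; (!(!(!(max((total + base), (-(total + base))) <= (base * step))))) -> true; total = -2; result = 0; [pos=-1]; result = 0; return -4; both end at -4.
Sweeping the whole domain (63 inputs) finds no disagreement.
verdict: equivalent


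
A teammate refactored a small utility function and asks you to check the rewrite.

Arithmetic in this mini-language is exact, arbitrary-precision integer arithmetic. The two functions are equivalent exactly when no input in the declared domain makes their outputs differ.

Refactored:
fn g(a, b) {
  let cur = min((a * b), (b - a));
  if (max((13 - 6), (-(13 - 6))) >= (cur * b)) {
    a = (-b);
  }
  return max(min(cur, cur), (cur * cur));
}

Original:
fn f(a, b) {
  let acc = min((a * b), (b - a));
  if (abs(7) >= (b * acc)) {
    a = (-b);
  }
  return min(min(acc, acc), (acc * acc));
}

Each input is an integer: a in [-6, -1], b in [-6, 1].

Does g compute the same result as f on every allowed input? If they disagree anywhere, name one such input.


There is a counterexample at a=-6, b=-4: 2 on one side, 4 on the other.
f: acc=2, then (abs(7) >= (b * acc)) is true, then a=4, then returns 2
g: cur=2, then (max((13 - 6), (-(13 - 6))) >= (cur * b)) is true, then a=4, then returns 4
verdict: not equivalent; witness: a=-6, b=-4


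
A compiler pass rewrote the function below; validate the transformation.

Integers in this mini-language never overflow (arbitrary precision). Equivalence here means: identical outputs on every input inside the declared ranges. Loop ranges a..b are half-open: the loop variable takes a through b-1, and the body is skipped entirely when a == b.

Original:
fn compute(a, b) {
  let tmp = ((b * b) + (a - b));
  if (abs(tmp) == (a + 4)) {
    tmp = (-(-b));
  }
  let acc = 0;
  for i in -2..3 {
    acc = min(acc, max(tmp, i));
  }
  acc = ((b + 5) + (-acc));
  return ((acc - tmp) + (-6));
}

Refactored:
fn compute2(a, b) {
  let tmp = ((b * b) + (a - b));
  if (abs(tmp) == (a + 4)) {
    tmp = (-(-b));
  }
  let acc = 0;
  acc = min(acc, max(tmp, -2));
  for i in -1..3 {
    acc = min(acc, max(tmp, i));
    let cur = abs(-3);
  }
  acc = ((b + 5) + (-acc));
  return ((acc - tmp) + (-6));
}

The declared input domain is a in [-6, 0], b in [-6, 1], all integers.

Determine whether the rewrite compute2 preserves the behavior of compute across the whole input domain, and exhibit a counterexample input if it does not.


A substantive addition is an assignment to `cur` whose value nothing reads; no result depends on it.
One worked example (a=-5, b=-2) — compute: tmp := 1 | (abs(tmp) == (a + 4)): false | acc := 0 | iter i=-2: | acc := 0 | iter i=-1: | acc := 0 | iter i=0: | acc := 0 | iter i=1: | acc := 0 | iter i=2: | acc := 0 | acc := 3 | result -4; compute2: tmp := 1 | (abs(tmp) == (a + 4)): false | acc := 0 | acc := 0 | iter i=-1: | acc := 0 | cur := 3 | iter i=0: | acc := 0 | cur := 3 | iter i=1: | acc := 0 | cur := 3 | iter i=2: | acc := 0 | cur := 3 | acc := 3 | result -4; agreement on -4.
Checked all 56 inputs in the declared domain: the outputs agree on every one.
verdict: equivalent


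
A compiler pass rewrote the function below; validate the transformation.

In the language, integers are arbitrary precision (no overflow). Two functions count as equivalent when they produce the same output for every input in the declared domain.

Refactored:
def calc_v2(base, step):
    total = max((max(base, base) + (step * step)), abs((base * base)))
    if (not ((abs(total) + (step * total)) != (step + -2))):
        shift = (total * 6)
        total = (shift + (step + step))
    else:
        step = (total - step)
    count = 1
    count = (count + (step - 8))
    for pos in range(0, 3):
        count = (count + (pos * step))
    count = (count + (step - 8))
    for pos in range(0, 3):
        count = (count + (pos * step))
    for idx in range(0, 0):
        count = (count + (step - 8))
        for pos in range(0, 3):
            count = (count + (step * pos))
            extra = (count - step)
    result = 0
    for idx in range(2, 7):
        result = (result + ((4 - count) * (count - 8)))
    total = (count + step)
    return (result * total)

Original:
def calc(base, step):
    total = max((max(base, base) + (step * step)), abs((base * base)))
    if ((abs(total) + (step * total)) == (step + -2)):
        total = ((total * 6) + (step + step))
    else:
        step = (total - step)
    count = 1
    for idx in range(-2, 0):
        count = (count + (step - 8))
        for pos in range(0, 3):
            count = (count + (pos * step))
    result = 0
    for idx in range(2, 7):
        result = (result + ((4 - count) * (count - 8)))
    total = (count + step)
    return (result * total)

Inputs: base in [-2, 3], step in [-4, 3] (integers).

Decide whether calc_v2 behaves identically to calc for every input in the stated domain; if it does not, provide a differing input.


Behavior is preserved: although constant usage differs; also arithmetic usage differs; also boolean connective usage differs; also local variable names differ; also comparison usage differs; also statement counts differ; also loop structure differs, the outputs never diverge.
Spot check at base=-2, step=2 — calc: total = 4; ((abs(total) + (step * total)) == (step + -2)) -> false; step = 2; count = 1; [idx=-2]; count = -5; [pos=0]; count = -5; [pos=1]; count = -3; [pos=2]; count = 1; [idx=-1]; count = -5; [pos=0]; count = -5; [pos=1]; count = -3; [pos=2]; count = 1; result = 0; [idx=2]; result = -21; [idx=3]; result = -42; [idx=4]; result = -63; [idx=5]; result = -84; [idx=6]; result = -105; total = 3; return -315. calc_v2: total = 4; (not ((abs(total) + (step * total)) != (step + -2))) -> false; step = 2; count = 1; count = -5; [pos=0]; count = -5; [pos=1]; count = -3; [pos=2]; count = 1; count = -5; [pos=0]; count = -5; [pos=1]; count = -3; [pos=2]; count = 1; the idx loop: no iterations; result = 0; [idx=2]; result = -21; [idx=3]; result = -42; [idx=4]; result = -63; [idx=5]; result = -84; [idx=6]; result = -105; total = 3; return -315. Both give -315.
Every one of the 48 inputs gives matching results.
verdict: equivalent


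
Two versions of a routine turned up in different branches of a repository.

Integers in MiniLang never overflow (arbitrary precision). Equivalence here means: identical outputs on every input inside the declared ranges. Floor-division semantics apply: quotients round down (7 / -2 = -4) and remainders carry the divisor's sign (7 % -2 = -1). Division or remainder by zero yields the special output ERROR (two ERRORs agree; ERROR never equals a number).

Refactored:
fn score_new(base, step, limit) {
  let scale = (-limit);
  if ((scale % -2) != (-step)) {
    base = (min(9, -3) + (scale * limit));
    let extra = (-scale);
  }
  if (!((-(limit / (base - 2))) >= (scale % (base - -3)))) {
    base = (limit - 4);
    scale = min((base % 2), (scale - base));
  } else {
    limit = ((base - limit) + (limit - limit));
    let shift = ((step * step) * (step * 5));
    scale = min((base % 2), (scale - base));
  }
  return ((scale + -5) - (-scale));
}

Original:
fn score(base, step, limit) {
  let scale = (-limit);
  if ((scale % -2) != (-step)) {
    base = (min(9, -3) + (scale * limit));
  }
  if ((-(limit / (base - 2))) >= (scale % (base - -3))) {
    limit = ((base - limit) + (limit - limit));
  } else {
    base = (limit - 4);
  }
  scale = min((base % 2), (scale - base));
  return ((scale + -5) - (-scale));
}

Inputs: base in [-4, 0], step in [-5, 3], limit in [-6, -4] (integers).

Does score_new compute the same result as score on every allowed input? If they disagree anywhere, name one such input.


Although boolean connective usage differs, and constant usage differs, and local variable names differ, and min/max/abs usage differs, and statement counts differ, and arithmetic usage differs, 135/135 inputs agree.
verdict: equivalent


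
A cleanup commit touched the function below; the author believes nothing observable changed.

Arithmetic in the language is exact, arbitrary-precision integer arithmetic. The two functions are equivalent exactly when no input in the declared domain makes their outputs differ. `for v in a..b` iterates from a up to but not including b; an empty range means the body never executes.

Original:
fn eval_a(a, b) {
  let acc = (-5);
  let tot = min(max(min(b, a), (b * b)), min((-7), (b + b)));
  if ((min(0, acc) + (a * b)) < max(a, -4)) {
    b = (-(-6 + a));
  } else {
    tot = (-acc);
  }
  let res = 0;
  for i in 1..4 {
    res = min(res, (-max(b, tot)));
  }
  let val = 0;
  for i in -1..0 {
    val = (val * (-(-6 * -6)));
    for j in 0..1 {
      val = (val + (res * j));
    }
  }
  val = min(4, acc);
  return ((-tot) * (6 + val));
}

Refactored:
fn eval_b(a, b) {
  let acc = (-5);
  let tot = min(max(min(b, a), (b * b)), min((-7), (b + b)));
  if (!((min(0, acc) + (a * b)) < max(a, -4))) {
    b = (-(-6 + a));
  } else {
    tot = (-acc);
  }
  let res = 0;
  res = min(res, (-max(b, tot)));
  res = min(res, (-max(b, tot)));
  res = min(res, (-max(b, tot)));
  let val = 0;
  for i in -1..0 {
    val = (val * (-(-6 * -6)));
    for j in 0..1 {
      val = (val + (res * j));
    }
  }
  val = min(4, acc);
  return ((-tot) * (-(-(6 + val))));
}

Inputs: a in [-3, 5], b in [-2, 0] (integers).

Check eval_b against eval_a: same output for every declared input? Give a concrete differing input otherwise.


Try a=-3, b=-2.
eval_a: acc=-5, then tot=-7, then ((min(0, acc) + (a * b)) < max(a, -4)) is false, then tot=5, then res=0, then (i=1), then res=-5, then (i=2), then res=-5, then (i=3), then res=-5, then val=0, then (i=-1), then val=0, then (j=0), then val=0, then val=-5, then returns -5
eval_b: acc=-5, then tot=-7, then (!((min(0, acc) + (a * b)) < max(a, -4))) is true, then b=9, then res=0, then res=-9, then res=-9, then res=-9, then val=0, then (i=-1), then val=0, then (j=0), then val=0, then val=-5, then returns 7
-5 != 7, so the rewrite changes behavior.
verdict: not equivalent; witness: a=-3, b=-2


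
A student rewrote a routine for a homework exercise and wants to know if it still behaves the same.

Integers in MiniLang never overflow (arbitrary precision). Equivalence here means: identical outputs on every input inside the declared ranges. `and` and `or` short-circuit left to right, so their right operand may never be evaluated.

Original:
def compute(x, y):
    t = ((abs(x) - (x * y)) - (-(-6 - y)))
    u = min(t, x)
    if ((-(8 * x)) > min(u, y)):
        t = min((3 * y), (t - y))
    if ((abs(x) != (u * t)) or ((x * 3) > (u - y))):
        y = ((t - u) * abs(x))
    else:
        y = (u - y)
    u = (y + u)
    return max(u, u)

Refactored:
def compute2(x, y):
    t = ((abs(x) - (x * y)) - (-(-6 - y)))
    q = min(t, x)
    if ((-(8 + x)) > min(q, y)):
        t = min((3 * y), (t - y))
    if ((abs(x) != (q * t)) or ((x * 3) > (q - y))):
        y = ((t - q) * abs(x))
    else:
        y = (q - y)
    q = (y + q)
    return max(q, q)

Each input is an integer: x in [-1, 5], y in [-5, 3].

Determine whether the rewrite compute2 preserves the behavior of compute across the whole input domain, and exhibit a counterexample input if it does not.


Evaluate both at x=-1, y=-5.
compute: t := -5 | u := -5 | ((-(8 * x)) > min(u, y)): true | t := -15 | ((abs(x) != (u * t)) or ((x * 3) > (u - y))): true | y := -10 | u := -15 | result -15
compute2: t := -5 | q := -5 | ((-(8 + x)) > min(q, y)): false | ((abs(x) != (q * t)) or ((x * 3) > (q - y))): true | y := 0 | q := -5 | result -5
-15 != -5, so the rewrite changes behavior.
verdict: not equivalent; witness: x=-1, y=-5


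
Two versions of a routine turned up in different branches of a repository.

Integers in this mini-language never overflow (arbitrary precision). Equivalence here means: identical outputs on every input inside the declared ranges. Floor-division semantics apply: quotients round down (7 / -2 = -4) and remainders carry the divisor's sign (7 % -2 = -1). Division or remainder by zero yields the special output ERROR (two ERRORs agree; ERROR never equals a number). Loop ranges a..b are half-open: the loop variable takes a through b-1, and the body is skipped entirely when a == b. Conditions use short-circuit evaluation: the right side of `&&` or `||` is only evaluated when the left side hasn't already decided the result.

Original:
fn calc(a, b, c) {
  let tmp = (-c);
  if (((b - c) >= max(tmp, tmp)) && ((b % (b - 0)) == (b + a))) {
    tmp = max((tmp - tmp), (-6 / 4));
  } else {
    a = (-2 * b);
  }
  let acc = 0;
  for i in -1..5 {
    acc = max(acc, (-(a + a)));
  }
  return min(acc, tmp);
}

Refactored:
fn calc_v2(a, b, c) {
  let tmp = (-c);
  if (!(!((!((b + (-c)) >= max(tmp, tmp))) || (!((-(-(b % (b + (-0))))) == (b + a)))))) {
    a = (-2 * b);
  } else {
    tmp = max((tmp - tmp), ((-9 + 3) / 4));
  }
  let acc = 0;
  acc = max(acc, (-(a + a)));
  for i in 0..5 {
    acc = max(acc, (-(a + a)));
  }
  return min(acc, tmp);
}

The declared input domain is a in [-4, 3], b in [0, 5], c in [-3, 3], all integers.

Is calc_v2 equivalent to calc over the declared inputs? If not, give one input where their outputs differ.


This is a faithful refactor — min/max/abs usage differs, constant usage differs, loop structure differs, arithmetic usage differs, boolean connective usage differs, statement counts differ, but the computed results match everywhere.
One worked example (a=0, b=4, c=2) — calc: tmp becomes -2; next (((b - c) >= max(tmp, tmp)) && ((b % (b - 0)) == (b + a))) evaluates to false; next a becomes -8; next acc becomes 0; next at i=-1:; next acc becomes 16; next at i=0:; next acc becomes 16; next at i=1:; next acc becomes 16; next at i=2:; next acc becomes 16; next at i=3:; next acc becomes 16; next at i=4:; next acc becomes 16; next final value -2; calc_v2: tmp becomes -2; next (!(!((!((b + (-c)) >= max(tmp, tmp))) || (!((-(-(b % (b + (-0))))) == (b + a)))))) evaluates to true; next a becomes -8; next acc becomes 0; next acc becomes 16; next at i=0:; next acc becomes 16; next at i=1:; next acc becomes 16; next at i=2:; next acc becomes 16; next at i=3:; next acc becomes 16; next at i=4:; next acc becomes 16; next final value -2; agreement on -2.
Checked all 336 inputs in the declared domain: the outputs agree on every one.
verdict: equivalent


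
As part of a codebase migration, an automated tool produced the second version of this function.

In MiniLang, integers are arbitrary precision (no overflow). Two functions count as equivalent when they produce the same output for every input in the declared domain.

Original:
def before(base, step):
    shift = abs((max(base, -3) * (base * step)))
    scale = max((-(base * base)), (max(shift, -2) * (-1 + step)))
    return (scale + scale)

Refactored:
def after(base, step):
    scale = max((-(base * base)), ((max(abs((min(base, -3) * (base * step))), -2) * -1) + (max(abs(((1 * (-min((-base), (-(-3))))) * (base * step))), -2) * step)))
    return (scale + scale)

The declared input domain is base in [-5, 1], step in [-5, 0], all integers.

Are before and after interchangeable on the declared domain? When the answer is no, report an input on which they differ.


Equivalent. The suspicious edit (`max(base, -3)` became `min(base, -3)`) never changes the result for any input inside the declared domain.
Across all 42 domain points the two functions coincide.
Tracing base=-3, step=-4: before: shift = 36; scale = -9; return -18 | after: scale = -9; return -18 — matching result -18.
verdict: equivalent


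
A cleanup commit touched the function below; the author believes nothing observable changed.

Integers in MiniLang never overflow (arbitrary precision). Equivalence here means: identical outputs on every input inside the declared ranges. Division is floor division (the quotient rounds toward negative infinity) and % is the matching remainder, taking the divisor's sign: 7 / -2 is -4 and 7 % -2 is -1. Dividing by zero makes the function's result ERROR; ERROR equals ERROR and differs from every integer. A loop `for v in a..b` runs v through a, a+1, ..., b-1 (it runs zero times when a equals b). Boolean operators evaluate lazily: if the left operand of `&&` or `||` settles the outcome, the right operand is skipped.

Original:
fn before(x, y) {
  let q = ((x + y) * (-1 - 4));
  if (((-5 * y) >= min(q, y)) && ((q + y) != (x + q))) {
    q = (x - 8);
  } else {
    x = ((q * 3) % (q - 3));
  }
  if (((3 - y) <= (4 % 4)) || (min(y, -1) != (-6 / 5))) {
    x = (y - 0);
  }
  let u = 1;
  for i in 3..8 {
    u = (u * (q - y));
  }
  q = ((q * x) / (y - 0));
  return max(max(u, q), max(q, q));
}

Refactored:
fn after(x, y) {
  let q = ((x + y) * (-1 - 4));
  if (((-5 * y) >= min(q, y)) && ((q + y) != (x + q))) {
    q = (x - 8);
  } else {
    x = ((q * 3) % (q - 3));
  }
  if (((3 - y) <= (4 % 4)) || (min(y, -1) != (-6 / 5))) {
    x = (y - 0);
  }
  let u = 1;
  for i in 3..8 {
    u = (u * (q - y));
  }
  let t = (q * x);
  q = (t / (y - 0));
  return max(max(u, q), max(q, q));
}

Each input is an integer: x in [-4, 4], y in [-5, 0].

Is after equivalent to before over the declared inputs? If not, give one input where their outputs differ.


The two are interchangeable: local variable names differ, statement counts differ, and every declared input agrees.
One worked example (x=-2, y=-2) — before: q=20, then (((-5 * y) >= min(q, y)) && ((q + y) != (x + q))) is false, then x=9, then (((3 - y) <= (4 % 4)) || (min(y, -1) != (-6 / 5))) is false, then u=1, then (i=3), then u=22, then (i=4), then u=484, then (i=5), then u=10648, then (i=6), then u=234256, then (i=7), then u=5153632, then q=-90, then returns 5153632; after: q=20, then (((-5 * y) >= min(q, y)) && ((q + y) != (x + q))) is false, then x=9, then (((3 - y) <= (4 % 4)) || (min(y, -1) != (-6 / 5))) is false, then u=1, then (i=3), then u=22, then (i=4), then u=484, then (i=5), then u=10648, then (i=6), then u=234256, then (i=7), then u=5153632, then t=180, then q=-90, then returns 5153632; agreement on 5153632.
Every one of the 54 inputs gives matching results.
verdict: equivalent


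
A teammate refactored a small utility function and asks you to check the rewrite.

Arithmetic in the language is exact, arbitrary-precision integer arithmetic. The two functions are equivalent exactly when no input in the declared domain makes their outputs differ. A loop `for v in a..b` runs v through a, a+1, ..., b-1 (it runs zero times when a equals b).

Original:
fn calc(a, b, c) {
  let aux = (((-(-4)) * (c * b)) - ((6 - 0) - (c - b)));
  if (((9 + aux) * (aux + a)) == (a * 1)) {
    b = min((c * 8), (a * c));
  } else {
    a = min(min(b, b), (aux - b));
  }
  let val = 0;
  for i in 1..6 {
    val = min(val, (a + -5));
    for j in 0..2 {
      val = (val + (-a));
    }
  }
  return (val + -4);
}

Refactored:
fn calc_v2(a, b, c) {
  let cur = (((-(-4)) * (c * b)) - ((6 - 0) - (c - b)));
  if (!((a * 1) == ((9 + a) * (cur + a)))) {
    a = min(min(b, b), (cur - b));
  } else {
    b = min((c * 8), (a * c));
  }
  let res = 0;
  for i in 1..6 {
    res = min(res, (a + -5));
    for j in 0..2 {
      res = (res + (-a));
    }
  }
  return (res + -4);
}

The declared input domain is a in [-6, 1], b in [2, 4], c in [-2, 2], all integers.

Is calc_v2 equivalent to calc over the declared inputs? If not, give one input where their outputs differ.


Try a=-6, b=3, c=1.
calc: aux=4, then (((9 + aux) * (aux + a)) == (a * 1)) is false, then a=1, then val=0, then (i=1), then val=-4, then (j=0), then val=-5, then (j=1), then val=-6, then (i=2), then val=-6, then (j=0), then val=-7, then (j=1), then val=-8, then (i=3), then val=-8, then (j=0), then val=-9, then (j=1), then val=-10, then (i=4), then val=-10, then (j=0), then val=-11, then (j=1), then val=-12, then (i=5), then val=-12, then (j=0), then val=-13, then (j=1), then val=-14, then returns -18
calc_v2: cur=4, then (!((a * 1) == ((9 + a) * (cur + a)))) is false, then b=-6, then res=0, then (i=1), then res=-11, then (j=0), then res=-5, then (j=1), then res=1, then (i=2), then res=-11, then (j=0), then res=-5, then (j=1), then res=1, then (i=3), then res=-11, then (j=0), then res=-5, then (j=1), then res=1, then (i=4), then res=-11, then (j=0), then res=-5, then (j=1), then res=1, then (i=5), then res=-11, then (j=0), then res=-5, then (j=1), then res=1, then returns -3
-18 and -3 differ, so these are not the same function on this domain.
verdict: not equivalent; witness: a=-6, b=3, c=1


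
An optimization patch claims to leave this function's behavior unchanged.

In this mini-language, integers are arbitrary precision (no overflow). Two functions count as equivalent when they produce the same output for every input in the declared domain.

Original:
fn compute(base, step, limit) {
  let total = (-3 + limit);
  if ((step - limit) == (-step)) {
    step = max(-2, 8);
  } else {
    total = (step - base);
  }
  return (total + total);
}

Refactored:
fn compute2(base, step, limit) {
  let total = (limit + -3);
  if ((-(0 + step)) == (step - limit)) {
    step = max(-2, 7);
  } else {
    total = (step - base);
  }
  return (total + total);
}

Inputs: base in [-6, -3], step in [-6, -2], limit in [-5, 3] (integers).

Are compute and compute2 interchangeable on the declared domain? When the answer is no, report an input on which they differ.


Equivalent. The suspicious edit (`8` became `7`) never changes the result for any input inside the declared domain.
Sweeping the whole domain (180 inputs) finds no disagreement.
One worked example (base=-4, step=-3, limit=1) — compute: total=-2, then ((step - limit) == (-step)) is false, then total=1, then returns 2; compute2: total=-2, then ((-(0 + step)) == (step - limit)) is false, then total=1, then returns 2; agreement on 2.
verdict: equivalent


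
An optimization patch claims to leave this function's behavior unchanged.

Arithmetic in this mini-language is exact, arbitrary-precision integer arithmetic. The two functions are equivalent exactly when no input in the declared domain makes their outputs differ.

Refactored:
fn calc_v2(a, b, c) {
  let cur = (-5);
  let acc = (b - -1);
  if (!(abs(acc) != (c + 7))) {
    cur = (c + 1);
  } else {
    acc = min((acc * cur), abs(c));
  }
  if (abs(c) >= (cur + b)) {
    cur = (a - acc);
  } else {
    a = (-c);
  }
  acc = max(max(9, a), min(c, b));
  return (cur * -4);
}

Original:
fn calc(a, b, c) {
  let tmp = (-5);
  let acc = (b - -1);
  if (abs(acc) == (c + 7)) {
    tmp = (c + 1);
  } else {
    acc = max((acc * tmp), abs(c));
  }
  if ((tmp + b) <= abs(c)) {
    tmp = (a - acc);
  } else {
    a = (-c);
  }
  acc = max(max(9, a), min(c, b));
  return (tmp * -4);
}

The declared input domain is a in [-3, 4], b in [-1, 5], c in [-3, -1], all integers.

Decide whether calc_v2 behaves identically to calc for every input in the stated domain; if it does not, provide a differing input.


There is a counterexample at a=-3, b=-1, c=-3: 24 on one side, 12 on the other.
calc: tmp becomes -5; next acc becomes 0; next (abs(acc) == (c + 7)) evaluates to false; next acc becomes 3; next ((tmp + b) <= abs(c)) evaluates to true; next tmp becomes -6; next acc becomes 9; next final value 24
calc_v2: cur becomes -5; next acc becomes 0; next (!(abs(acc) != (c + 7))) evaluates to false; next acc becomes 0; next (abs(c) >= (cur + b)) evaluates to true; next cur becomes -3; next acc becomes 9; next final value 12
verdict: not equivalent; witness: a=-3, b=-1, c=-3


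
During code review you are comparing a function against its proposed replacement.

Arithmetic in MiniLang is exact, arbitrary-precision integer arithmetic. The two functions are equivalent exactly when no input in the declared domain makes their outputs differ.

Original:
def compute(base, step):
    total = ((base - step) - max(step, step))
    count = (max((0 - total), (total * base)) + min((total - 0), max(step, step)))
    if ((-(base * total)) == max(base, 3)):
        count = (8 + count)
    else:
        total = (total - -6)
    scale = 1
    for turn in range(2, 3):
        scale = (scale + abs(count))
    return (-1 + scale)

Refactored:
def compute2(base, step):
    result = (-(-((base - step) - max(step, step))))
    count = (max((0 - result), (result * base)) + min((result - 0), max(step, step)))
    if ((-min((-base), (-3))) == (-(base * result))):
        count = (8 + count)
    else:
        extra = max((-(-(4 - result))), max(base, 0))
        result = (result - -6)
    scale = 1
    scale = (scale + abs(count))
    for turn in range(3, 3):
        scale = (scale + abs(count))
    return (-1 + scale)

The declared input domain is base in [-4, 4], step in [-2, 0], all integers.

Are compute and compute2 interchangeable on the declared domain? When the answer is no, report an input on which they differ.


One difference looks behavioral, but it never changes the outcome for any declared input.
As a probe, take base=-3, step=0: compute runs total becomes -3; next count becomes 6; next ((-(base * total)) == max(base, 3)) evaluates to false; next total becomes 3; next scale becomes 1; next at turn=2:; next scale becomes 7; next final value 6; compute2 runs result becomes -3; next count becomes 6; next ((-min((-base), (-3))) == (-(base * result))) evaluates to false; next extra becomes 7; next result becomes 3; next scale becomes 1; next scale becomes 7; next turn never enters its loop body; next final value 6; both end at 6.
Checked all 27 inputs in the declared domain: the outputs agree on every one.
verdict: equivalent


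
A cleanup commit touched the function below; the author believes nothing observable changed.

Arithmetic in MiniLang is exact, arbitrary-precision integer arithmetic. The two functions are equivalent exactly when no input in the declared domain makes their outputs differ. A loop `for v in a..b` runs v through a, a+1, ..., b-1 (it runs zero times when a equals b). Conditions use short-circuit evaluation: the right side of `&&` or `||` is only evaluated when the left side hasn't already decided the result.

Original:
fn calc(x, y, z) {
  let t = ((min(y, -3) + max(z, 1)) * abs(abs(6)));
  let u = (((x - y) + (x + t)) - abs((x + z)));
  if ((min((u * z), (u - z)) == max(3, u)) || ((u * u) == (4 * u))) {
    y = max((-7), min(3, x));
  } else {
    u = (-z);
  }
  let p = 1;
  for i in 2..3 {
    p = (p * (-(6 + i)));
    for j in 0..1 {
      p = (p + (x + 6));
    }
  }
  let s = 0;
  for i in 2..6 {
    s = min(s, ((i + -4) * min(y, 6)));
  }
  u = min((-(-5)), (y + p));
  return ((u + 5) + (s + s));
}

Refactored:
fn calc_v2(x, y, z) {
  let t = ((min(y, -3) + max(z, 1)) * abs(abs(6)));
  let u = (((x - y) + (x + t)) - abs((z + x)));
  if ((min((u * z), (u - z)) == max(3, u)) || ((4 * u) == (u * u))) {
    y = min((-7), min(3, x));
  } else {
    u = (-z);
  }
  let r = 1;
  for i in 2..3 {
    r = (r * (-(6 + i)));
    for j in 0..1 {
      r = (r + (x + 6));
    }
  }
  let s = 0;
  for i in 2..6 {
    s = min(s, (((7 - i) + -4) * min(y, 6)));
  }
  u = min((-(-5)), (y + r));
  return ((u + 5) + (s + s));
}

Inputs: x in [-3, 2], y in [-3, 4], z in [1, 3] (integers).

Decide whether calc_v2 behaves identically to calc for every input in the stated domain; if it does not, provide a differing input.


There is a counterexample at x=0, y=-3, z=3: 3 on one side, -18 on the other.
calc: t := 0 | u := 0 | ((min((u * z), (u - z)) == max(3, u)) || ((u * u) == (4 * u))): true | y := 0 | p := 1 | iter i=2: | p := -8 | iter j=0: | p := -2 | s := 0 | iter i=2: | s := 0 | iter i=3: | s := 0 | iter i=4: | s := 0 | iter i=5: | s := 0 | u := -2 | result 3
calc_v2: t := 0 | u := 0 | ((min((u * z), (u - z)) == max(3, u)) || ((4 * u) == (u * u))): true | y := -7 | r := 1 | iter i=2: | r := -8 | iter j=0: | r := -2 | s := 0 | iter i=2: | s := -7 | iter i=3: | s := -7 | iter i=4: | s := -7 | iter i=5: | s := -7 | u := -9 | result -18
verdict: not equivalent; witness: x=0, y=-3, z=3


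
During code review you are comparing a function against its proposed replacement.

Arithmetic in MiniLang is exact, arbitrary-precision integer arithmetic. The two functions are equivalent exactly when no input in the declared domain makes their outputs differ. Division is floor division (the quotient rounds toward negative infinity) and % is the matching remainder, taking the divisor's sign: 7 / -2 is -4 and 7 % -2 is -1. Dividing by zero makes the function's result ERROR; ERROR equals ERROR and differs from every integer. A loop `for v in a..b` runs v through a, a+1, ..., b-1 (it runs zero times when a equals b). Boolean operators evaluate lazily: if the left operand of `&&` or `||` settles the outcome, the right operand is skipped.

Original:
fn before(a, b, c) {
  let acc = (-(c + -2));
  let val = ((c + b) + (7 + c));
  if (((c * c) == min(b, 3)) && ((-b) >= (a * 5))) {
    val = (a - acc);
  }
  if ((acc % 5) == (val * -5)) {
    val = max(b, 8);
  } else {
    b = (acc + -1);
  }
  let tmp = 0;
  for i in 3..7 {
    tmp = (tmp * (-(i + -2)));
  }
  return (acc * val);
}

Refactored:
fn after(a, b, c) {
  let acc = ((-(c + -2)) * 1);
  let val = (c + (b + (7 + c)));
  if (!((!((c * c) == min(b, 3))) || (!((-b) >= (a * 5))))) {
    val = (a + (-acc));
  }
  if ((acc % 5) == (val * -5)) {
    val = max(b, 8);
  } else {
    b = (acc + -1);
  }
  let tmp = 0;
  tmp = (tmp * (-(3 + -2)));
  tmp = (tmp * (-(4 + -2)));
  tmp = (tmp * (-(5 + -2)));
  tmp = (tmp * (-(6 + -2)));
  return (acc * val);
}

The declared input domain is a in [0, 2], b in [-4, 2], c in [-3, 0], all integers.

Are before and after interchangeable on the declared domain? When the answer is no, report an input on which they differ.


Comparing the listings, the differences include: constant usage differs, and boolean connective usage differs, and statement counts differ, and local variable names differ, and loop structure differs, and arithmetic usage differs.
Tracing a=0, b=-4, c=-3: before: acc becomes 5; next val becomes -3; next (((c * c) == min(b, 3)) && ((-b) >= (a * 5))) evaluates to false; next ((acc % 5) == (val * -5)) evaluates to false; next b becomes 4; next tmp becomes 0; next at i=3:; next tmp becomes 0; next at i=4:; next tmp becomes 0; next at i=5:; next tmp becomes 0; next at i=6:; next tmp becomes 0; next final value -15 | after: acc becomes 5; next val becomes -3; next (!((!((c * c) == min(b, 3))) || (!((-b) >= (a * 5))))) evaluates to false; next ((acc % 5) == (val * -5)) evaluates to false; next b becomes 4; next tmp becomes 0; next tmp becomes 0; next tmp becomes 0; next tmp becomes 0; next tmp becomes 0; next final value -15 — matching result -15.
Every one of the 84 inputs gives matching results.
verdict: equivalent


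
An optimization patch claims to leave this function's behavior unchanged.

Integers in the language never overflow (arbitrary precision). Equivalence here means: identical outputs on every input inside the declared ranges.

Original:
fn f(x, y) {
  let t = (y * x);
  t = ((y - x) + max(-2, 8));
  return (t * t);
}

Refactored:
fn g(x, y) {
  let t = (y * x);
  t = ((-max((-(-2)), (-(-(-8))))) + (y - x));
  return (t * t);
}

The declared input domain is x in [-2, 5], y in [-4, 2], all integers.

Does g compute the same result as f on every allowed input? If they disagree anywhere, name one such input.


Not equivalent: x=-2, y=-4 separates them (36 vs 16).
f: t becomes 8; next t becomes 6; next final value 36
g: t becomes 8; next t becomes -4; next final value 16
verdict: not equivalent; witness: x=-2, y=-4


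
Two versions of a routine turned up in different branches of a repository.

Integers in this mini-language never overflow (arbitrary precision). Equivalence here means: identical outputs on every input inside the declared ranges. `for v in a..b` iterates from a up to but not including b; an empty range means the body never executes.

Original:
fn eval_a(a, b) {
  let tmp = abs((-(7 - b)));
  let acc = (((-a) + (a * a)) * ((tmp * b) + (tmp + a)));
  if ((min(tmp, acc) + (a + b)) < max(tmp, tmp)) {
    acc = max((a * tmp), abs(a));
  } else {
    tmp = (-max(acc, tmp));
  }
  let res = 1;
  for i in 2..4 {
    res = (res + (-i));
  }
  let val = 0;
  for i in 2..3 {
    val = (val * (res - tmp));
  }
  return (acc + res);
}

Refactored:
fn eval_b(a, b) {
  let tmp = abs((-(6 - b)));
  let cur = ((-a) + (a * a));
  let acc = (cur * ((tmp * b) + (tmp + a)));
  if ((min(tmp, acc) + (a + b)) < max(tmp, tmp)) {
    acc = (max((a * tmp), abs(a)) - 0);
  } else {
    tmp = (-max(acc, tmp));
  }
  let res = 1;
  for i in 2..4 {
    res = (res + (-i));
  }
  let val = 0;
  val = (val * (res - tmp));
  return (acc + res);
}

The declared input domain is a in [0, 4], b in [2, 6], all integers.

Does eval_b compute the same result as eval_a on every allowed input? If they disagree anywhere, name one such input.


The rewrite breaks on a=1, b=2, where the results are 1 and 0.
eval_a: tmp = 5; acc = 0; ((min(tmp, acc) + (a + b)) < max(tmp, tmp)) -> true; acc = 5; res = 1; [i=2]; res = -1; [i=3]; res = -4; val = 0; [i=2]; val = 0; return 1
eval_b: tmp = 4; cur = 0; acc = 0; ((min(tmp, acc) + (a + b)) < max(tmp, tmp)) -> true; acc = 4; res = 1; [i=2]; res = -1; [i=3]; res = -4; val = 0; val = 0; return 0
verdict: not equivalent; witness: a=1, b=2


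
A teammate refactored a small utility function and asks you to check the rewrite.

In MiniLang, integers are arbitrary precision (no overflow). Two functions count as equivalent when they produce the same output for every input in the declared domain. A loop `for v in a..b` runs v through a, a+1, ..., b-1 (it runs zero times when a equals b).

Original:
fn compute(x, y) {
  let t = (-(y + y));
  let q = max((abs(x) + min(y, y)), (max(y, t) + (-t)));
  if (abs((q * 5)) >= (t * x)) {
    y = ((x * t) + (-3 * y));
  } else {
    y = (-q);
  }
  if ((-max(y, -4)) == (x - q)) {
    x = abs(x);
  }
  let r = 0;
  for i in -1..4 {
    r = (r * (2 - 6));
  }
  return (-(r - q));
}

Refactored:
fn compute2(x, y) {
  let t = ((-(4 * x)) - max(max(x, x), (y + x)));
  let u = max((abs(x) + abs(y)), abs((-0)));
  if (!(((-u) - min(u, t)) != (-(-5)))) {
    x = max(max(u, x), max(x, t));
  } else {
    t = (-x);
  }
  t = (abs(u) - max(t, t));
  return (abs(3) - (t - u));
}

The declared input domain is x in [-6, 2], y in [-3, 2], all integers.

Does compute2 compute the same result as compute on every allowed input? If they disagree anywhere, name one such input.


Try x=-6, y=-3.
compute: t becomes 6; next q becomes 3; next (abs((q * 5)) >= (t * x)) evaluates to true; next y becomes -27; next ((-max(y, -4)) == (x - q)) evaluates to false; next r becomes 0; next at i=-1:; next r becomes 0; next at i=0:; next r becomes 0; next at i=1:; next r becomes 0; next at i=2:; next r becomes 0; next at i=3:; next r becomes 0; next final value 3
compute2: t becomes 30; next u becomes 9; next (!(((-u) - min(u, t)) != (-(-5)))) evaluates to false; next t becomes 6; next t becomes 3; next final value 9
3 vs 9 — the two versions disagree here.
verdict: not equivalent; witness: x=-6, y=-3


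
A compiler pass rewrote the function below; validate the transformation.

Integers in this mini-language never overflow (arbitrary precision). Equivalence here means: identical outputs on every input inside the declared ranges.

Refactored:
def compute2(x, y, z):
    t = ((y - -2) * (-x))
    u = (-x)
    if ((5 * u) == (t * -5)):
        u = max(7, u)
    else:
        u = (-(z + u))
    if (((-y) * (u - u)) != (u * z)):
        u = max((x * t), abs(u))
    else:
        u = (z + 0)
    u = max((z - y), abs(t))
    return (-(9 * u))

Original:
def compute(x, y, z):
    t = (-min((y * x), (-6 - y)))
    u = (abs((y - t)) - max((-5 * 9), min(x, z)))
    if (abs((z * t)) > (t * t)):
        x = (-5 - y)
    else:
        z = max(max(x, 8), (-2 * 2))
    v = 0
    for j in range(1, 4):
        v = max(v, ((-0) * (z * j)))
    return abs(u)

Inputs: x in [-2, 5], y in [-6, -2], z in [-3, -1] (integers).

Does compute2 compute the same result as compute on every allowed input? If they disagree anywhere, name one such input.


Not equivalent: x=-2, y=-6, z=-3 separates them (9 vs -72).
compute: t = 0; u = 9; (abs((z * t)) > (t * t)) -> false; z = 8; v = 0; [j=1]; v = 0; [j=2]; v = 0; [j=3]; v = 0; return 9
compute2: t = -8; u = 2; ((5 * u) == (t * -5)) -> false; u = 1; (((-y) * (u - u)) != (u * z)) -> true; u = 16; u = 8; return -72
verdict: not equivalent; witness: x=-2, y=-6, z=-3


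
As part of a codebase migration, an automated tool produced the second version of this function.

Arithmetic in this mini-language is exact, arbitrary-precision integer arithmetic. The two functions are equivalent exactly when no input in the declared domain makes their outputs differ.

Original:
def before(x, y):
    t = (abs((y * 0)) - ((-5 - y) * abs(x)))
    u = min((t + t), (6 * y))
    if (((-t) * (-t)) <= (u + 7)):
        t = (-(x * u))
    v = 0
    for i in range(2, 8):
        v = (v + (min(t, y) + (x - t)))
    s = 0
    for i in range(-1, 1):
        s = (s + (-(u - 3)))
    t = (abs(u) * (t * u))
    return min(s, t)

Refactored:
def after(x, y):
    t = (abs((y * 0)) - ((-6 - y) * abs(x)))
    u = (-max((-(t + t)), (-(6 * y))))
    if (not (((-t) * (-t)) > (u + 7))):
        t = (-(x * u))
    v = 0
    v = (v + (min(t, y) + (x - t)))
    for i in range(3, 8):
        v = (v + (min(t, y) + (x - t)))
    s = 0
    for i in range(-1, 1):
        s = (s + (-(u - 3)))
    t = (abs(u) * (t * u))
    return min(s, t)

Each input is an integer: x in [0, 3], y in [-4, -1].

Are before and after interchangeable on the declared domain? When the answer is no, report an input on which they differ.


At x=1, y=-4: before gives -576, after gives -1152.
verdict: not equivalent; witness: x=1, y=-4
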